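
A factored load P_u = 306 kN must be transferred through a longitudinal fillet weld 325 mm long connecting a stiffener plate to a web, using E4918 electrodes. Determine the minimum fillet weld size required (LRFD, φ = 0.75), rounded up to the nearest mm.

E49XX → F_EXX = 490 MPa.
Total weld length L = 325 mm.
Required throat t_e = P_u / (φ × 0.6 F_EXX × L) = 306 / (0.75 × 0.6 × 490 × 325 × 10⁻³) = 4.27 mm.
Required leg w = t_e / 0.707 = 6.04 mm → use 7 mm.

w = 7 mm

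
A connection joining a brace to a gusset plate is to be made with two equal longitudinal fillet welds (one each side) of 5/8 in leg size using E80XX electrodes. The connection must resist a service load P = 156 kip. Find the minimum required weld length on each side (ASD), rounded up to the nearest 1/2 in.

L = 7.5 in on each side

E80XX → F_EXX = 80 ksi.
Throat t_e = 0.707 × 0.625 = 0.4419 in.
r_n/Ω = (0.6 × 80 × 0.4419) / 2.0 = 10.6 kip/in.
L_req = P / (r_n/Ω) = 156 / 10.6 = 14.71 in total.
Per side: 14.71 / 2 = 7.355 in.
Round up → use L = 7.5 in on each side.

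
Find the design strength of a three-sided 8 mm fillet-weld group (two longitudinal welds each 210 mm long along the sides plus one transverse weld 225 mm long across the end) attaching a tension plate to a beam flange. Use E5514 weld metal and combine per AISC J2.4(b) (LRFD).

E55XX → F_EXX = 550 MPa.
t_e = 0.707 × 8 = 5.656 mm.
R_nwl = 0.6 × 550 × 5.656 × 420 × 10⁻³ = 783.9 kN (longitudinal, 2 welds).
R_nwt = 0.6 × 550 × 5.656 × 225 × 10⁻³ = 420 kN (transverse, base value).
(i) R_nwl + R_nwt = 1204 kN; (ii) 0.85 R_nwl + 1.5 R_nwt = 1296 kN.
R_n = max = 1296 kN [governs: (ii)]; φR_n = 972.2 kN.

φR_n ≈ 972 kN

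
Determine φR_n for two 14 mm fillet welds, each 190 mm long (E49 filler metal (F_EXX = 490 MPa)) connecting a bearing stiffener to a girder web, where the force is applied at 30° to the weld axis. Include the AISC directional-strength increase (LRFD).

t_e = 0.707 × 14 = 9.898 mm; A_we = 9.898 × 380 = 3761 mm².
Directional factor: 1.0 + 0.5 sin^1.5(30°) = 1.177.
F_nw = 0.6 × 490 × 1.177 = 346 MPa.
φR_n = 0.75 × 346 × 3761 × 10⁻³ = 976 kN.

φR_n ≈ 976 kN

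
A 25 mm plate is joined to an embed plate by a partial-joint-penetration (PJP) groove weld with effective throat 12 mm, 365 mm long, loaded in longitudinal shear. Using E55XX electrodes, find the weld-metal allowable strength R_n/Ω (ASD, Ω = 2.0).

E55XX → F_EXX = 550 MPa.
Effective throat (given) t_e = 12 mm.
A_we = 12 × 365 = 4380 mm².
F_nw = 0.6 F_EXX = 330 MPa.
R_n/Ω = (330 × 4380) / 2.0 × 10⁻³ = 722.7 kN.

R_n/Ω ≈ 723 kN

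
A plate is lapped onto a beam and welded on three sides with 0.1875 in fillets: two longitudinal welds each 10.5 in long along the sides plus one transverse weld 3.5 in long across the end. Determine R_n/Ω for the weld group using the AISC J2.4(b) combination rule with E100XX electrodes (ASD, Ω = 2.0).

E100XX → F_EXX = 100 ksi.
t_e = 0.707 × 0.1875 = 0.1326 in.
R_nwl = 0.6 × 100 × 0.1326 × 21 = 167 kips (longitudinal, 2 welds).
R_nwt = 0.6 × 100 × 0.1326 × 3.5 = 27.84 kips (transverse, base value).
(i) R_nwl + R_nwt = 194.9 kips; (ii) 0.85 R_nwl + 1.5 R_nwt = 183.7 kips.
R_n = max = 194.9 kips [governs: (i)]; R_n/Ω = 97.43 kips.

R_n/Ω ≈ 97.4 kips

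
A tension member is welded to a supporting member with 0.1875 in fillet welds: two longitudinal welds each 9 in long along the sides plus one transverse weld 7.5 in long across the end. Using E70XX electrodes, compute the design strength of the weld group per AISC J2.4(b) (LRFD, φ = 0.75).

E70XX → F_EXX = 70 ksi.
t_e = 0.707 × 0.1875 = 0.1326 in.
R_nwl = 0.6 × 70 × 0.1326 × 18 = 100.2 kip (longitudinal, 2 welds).
R_nwt = 0.6 × 70 × 0.1326 × 7.5 = 41.76 kip (transverse, base value).
(i) R_nwl + R_nwt = 142 kip; (ii) 0.85 R_nwl + 1.5 R_nwt = 147.8 kip.
R_n = max = 147.8 kip [governs: (ii)]; φR_n = 110.9 kip.

φR_n ≈ 111 kip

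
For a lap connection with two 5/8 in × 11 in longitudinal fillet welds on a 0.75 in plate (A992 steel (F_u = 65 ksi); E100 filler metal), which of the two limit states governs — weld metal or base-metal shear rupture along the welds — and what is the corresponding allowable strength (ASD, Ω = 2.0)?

R_n/Ω ≈ 292 kips (weld metal governs)

E100XX → F_EXX = 100 ksi.
t_e = 0.707 × 0.625 = 0.4419 in; L = 22 in.
Weld metal: R_n/Ω = (1/2.0) × 0.6 × 100 × 0.4419 × 22 = 291.6 kips.
Base metal (shear rupture): R_n/Ω = (1/2.0) × 0.6 × 65 × 0.75 × 22 = 321.8 kips.
Governing: weld metal.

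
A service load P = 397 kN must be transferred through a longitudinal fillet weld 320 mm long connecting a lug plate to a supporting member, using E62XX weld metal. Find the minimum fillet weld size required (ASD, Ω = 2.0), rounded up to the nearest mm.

w = 10 mm

E62XX → F_EXX = 620 MPa.
Total weld length L = 320 mm.
Required throat t_e = P × Ω / (0.6 F_EXX × L) = 397 × 2.0 / (0.6 × 620 × 320 × 10⁻³) = 6.67 mm.
Required leg w = t_e / 0.707 = 9.434 mm → use 10 mm.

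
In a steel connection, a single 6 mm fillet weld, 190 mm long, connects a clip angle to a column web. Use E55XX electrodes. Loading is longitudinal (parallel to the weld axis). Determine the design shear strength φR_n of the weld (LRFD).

E55XX → F_EXX = 550 MPa.
Effective throat t_e = 0.707 × 6 = 4.242 mm.
Total length L = 190 mm; A_we = 4.242 × 190 = 806 mm².
F_nw = 0.6 F_EXX = 0.6 × 550 = 330 MPa.
φR_n = 0.75 × 330 × 806 × 10⁻³ = 199.5 kN.

φR_n ≈ 199 kN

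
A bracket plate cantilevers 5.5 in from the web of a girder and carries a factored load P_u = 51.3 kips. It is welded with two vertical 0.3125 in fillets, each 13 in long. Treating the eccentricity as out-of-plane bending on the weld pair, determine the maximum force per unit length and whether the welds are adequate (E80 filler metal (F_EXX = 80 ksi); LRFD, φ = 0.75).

L_w = 2 × 13 = 26 in; section modulus (unit throat) S = 2 × L²/6 = 56.33 in².
Direct shear f_v = P/L_w = 51.3/26 = 1.973 kip/in.
Moment M = P × e = 51.3 × 5.5 = 282.15 kip·in; bending f_b = M/S = 5.009 kip/in.
f_max = √(f_v² + f_b²) = √(1.973² + 5.009²) = 5.383 kip/in.
φr_n = 0.75 × 0.6 × 80 × (0.707 × 0.3125) = 7.954 kip/in → adequate.

f_max ≈ 5.38 kip/in; adequate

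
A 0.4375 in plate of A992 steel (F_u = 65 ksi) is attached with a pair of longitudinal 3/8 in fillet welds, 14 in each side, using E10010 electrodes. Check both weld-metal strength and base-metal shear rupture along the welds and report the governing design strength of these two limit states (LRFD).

E100XX → F_EXX = 100 ksi.
t_e = 0.707 × 0.375 = 0.2651 in; L = 28 in.
Weld metal: φR_n = 0.75 × 0.6 × 100 × 0.2651 × 28 = 334.1 kip.
Base metal (shear rupture): φR_n = 0.75 × 0.6 × 65 × 0.4375 × 28 = 358.3 kip.
Governing: weld metal.

φR_n ≈ 334 kip (weld metal governs)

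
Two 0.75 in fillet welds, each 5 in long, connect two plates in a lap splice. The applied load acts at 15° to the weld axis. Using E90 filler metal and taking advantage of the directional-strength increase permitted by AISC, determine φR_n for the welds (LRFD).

φR_n ≈ 229 kip

E90XX → F_EXX = 90 ksi.
t_e = 0.707 × 0.75 = 0.5302 in; A_we = 0.5302 × 10 = 5.303 in².
Directional factor: 1.0 + 0.5 sin^1.5(15°) = 1.066.
F_nw = 0.6 × 90 × 1.066 = 57.56 ksi.
φR_n = 0.75 × 57.56 × 5.303 = 228.9 kip.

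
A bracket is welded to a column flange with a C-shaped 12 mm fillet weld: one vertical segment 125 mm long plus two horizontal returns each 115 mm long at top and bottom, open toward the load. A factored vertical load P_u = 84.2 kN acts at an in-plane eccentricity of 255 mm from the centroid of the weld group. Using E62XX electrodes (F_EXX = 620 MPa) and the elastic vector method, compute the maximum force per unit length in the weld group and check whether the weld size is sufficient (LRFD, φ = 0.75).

f_max ≈ 1550 N/mm; adequate

Total weld length L_w = 355 mm. Treat welds as unit-width lines.
Centroid: x̄ = 2×115×57.5 / 355 = 37.25 mm from the vertical weld.
Polar moment about centroid: J = I_x + I_y = [125³/12 + 2×115×62.5²] + [125×37.25² + 2(115³/12 + 115×20.25²)] = 1582000 mm³.
Direct shear f_v = P/L_w = 84.2×10³ / 355 = 237.2 N/mm (vertical).
Torsion M = P·e = 84.2×10³ × 255 = 21471000 N·mm.
Critical point at (x, y) = (77.75, 62.5) from centroid. f_tx = M·y/J = 848 N/mm; f_ty = M·x/J = 1055 N/mm.
Resultant f_max = √[f_tx² + (f_v + f_ty)²] = √[848² + (237.2 + 1055)²] = 1546 N/mm.
Capacity per unit length: φr_n = 0.75 × 0.6 × 620 × (0.707 × 12) = 2367 N/mm.
1546 ≤ 2367 → adequate.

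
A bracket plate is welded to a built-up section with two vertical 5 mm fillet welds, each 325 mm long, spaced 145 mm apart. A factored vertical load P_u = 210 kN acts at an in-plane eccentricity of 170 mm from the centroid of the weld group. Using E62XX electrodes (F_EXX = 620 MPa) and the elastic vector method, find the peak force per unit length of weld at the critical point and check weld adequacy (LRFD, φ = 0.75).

Total weld length L_w = 650 mm. Treat welds as unit-width lines.
Polar moment about centroid: J = 2[d³/12 + d(b/2)²] = 2[325³/12 + 325×72.5²] = 9138000 mm³.
Direct shear f_v = P/L_w = 210×10³ / 650 = 323.1 N/mm (vertical).
Torsion M = P·e = 210×10³ × 170 = 35700000 N·mm.
Critical point at (x, y) = (72.5, 162.5) from centroid. f_tx = M·y/J = 634.9 N/mm; f_ty = M·x/J = 283.2 N/mm.
Resultant f_max = √[f_tx² + (f_v + f_ty)²] = √[634.9² + (323.1 + 283.2)²] = 877.9 N/mm.
Capacity per unit length: φr_n = 0.75 × 0.6 × 620 × (0.707 × 5) = 986.3 N/mm.
877.9 ≤ 986.3 → adequate.

f_max ≈ 878 N/mm; adequate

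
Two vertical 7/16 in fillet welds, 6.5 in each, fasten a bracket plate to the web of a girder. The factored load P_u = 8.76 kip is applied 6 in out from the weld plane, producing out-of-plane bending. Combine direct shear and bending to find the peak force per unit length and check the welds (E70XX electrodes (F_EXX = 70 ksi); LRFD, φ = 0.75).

L_w = 2 × 6.5 = 13 in; section modulus (unit throat) S = 2 × L²/6 = 14.08 in².
Direct shear f_v = P/L_w = 8.76/13 = 0.6738 kip/in.
Moment M = P × e = 8.76 × 6 = 52.56 kip·in; bending f_b = M/S = 3.732 kip/in.
f_max = √(f_v² + f_b²) = √(0.6738² + 3.732²) = 3.792 kip/in.
φr_n = 0.75 × 0.6 × 70 × (0.707 × 0.4375) = 9.743 kip/in → adequate.

f_max ≈ 3.79 kip/in; adequate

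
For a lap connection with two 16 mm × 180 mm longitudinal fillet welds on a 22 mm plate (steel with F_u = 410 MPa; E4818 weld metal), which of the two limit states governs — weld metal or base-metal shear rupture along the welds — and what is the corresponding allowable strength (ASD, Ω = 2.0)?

R_n/Ω ≈ 586 kN (weld metal governs)

E48XX → F_EXX = 480 MPa.
t_e = 0.707 × 16 = 11.31 mm; L = 360 mm.
Weld metal: R_n/Ω = (1/2.0) × 0.6 × 480 × 11.31 × 360 × 10⁻³ = 586.4 kN.
Base metal (shear rupture): R_n/Ω = (1/2.0) × 0.6 × 410 × 22 × 360 × 10⁻³ = 974.2 kN.
Governing: weld metal.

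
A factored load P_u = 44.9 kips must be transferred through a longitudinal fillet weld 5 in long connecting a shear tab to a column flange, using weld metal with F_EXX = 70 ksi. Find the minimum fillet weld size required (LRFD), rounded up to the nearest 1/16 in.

Total weld length L = 5 in.
Required throat t_e = P_u / (φ × 0.6 F_EXX × L) = 44.9 / (0.75 × 0.6 × 70 × 5) = 0.2851 in.
Required leg w = t_e / 0.707 = 0.4032 in → use 7/16 in.

w = 7/16 in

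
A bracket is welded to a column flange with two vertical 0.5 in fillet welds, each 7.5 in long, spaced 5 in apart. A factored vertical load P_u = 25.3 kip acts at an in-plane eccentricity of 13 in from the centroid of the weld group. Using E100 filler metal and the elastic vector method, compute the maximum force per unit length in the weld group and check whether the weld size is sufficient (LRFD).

f_max ≈ 10.1 kip/in; adequate

E100XX → F_EXX = 100 ksi.
Total weld length L_w = 15 in. Treat welds as unit-width lines.
Polar moment about centroid: J = 2[d³/12 + d(b/2)²] = 2[7.5³/12 + 7.5×2.5²] = 164.1 in³.
Direct shear f_v = P/L_w = 25.3 / 15 = 1.687 kip/in (vertical).
Torsion M = P·e = 25.3 × 13 = 328.9 kip·in.
Critical point at (x, y) = (2.5, 3.75) from centroid. f_tx = M·y/J = 7.518 kip/in; f_ty = M·x/J = 5.012 kip/in.
Resultant f_max = √[f_tx² + (f_v + f_ty)²] = √[7.518² + (1.687 + 5.012)²] = 10.07 kip/in.
Capacity per unit length: φr_n = 0.75 × 0.6 × 100 × (0.707 × 0.5) = 15.91 kip/in.
10.07 ≤ 15.91 → adequate.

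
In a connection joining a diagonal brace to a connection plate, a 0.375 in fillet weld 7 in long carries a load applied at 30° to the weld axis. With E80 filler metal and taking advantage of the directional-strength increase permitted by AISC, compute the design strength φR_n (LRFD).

E80XX → F_EXX = 80 ksi.
t_e = 0.707 × 0.375 = 0.2651 in; A_we = 0.2651 × 7 = 1.856 in².
Directional factor: 1.0 + 0.5 sin^1.5(30°) = 1.177.
F_nw = 0.6 × 80 × 1.177 = 56.49 ksi.
φR_n = 0.75 × 56.49 × 1.856 = 78.62 kips.

φR_n ≈ 78.6 kips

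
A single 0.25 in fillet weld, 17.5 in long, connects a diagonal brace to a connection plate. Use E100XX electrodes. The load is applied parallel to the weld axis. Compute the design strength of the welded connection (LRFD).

φR_n ≈ 139 kips

E100XX → F_EXX = 100 ksi.
Effective throat t_e = 0.707 × 0.25 = 0.1767 in.
Total length L = 17.5 in; A_we = 0.1767 × 17.5 = 3.093 in².
F_nw = 0.6 F_EXX = 0.6 × 100 = 60 ksi.
φR_n = 0.75 × 60 × 3.093 = 139.2 kips.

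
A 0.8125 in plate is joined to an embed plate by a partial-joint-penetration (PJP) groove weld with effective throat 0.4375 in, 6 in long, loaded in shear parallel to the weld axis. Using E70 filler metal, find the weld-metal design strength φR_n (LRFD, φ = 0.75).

φR_n ≈ 82.7 kips

E70XX → F_EXX = 70 ksi.
Effective throat (given) t_e = 0.4375 in.
A_we = 0.4375 × 6 = 2.625 in².
F_nw = 0.6 F_EXX = 42 ksi.
φR_n = 0.75 × 42 × 2.625 = 82.69 kips.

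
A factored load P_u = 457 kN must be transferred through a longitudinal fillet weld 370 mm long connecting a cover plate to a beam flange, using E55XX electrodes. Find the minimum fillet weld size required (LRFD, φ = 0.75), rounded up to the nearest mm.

E55XX → F_EXX = 550 MPa.
Total weld length L = 370 mm.
Required throat t_e = P_u / (φ × 0.6 F_EXX × L) = 457 / (0.75 × 0.6 × 550 × 370 × 10⁻³) = 4.99 mm.
Required leg w = t_e / 0.707 = 7.059 mm → use 8 mm.

w = 8 mm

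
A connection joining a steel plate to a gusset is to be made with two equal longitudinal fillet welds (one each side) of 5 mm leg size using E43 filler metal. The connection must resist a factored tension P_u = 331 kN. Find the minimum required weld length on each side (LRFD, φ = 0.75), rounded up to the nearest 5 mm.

E43XX → F_EXX = 430 MPa.
Throat t_e = 0.707 × 5 = 3.535 mm.
φr_n = 0.75 × 0.6 × 430 × 3.535 × 10⁻³ = 0.684 kN/mm.
L_req = P_u / φr_n = 331 / 0.684 = 483.9 mm total.
Per side: 483.9 / 2 = 242 mm.
Round up → use L = 245 mm on each side.

L = 245 mm on each side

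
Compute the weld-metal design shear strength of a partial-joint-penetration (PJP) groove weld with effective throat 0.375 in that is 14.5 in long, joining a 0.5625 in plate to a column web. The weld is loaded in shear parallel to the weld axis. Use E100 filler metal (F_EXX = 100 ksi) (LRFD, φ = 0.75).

Effective throat (given) t_e = 0.375 in.
A_we = 0.375 × 14.5 = 5.438 in².
F_nw = 0.6 F_EXX = 60 ksi.
φR_n = 0.75 × 60 × 5.438 = 244.7 kip.

φR_n ≈ 245 kip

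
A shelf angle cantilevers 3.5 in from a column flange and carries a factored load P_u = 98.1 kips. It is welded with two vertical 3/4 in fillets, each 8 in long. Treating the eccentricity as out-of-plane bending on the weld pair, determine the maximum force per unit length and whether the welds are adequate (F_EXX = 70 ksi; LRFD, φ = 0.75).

L_w = 2 × 8 = 16 in; section modulus (unit throat) S = 2 × L²/6 = 21.33 in².
Direct shear f_v = P/L_w = 98.1/16 = 6.131 kip/in.
Moment M = P × e = 98.1 × 3.5 = 343.35 kip·in; bending f_b = M/S = 16.09 kip/in.
f_max = √(f_v² + f_b²) = √(6.131² + 16.09²) = 17.22 kip/in.
φr_n = 0.75 × 0.6 × 70 × (0.707 × 0.75) = 16.7 kip/in → NOT adequate.

f_max ≈ 17.2 kip/in; NOT adequate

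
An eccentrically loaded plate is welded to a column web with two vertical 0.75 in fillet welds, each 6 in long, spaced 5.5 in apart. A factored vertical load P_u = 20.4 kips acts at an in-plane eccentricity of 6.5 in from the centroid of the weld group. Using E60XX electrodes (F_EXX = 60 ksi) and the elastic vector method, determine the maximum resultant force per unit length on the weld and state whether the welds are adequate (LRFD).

Total weld length L_w = 12 in. Treat welds as unit-width lines.
Polar moment about centroid: J = 2[d³/12 + d(b/2)²] = 2[6³/12 + 6×2.75²] = 126.8 in³.
Direct shear f_v = P/L_w = 20.4 / 12 = 1.7 kip/in (vertical).
Torsion M = P·e = 20.4 × 6.5 = 132.6 kip·in.
Critical point at (x, y) = (2.75, 3) from centroid. f_tx = M·y/J = 3.138 kip/in; f_ty = M·x/J = 2.877 kip/in.
Resultant f_max = √[f_tx² + (f_v + f_ty)²] = √[3.138² + (1.7 + 2.877)²] = 5.55 kip/in.
Capacity per unit length: φr_n = 0.75 × 0.6 × 60 × (0.707 × 0.75) = 14.32 kip/in.
5.55 ≤ 14.32 → adequate.

f_max ≈ 5.55 kip/in; adequate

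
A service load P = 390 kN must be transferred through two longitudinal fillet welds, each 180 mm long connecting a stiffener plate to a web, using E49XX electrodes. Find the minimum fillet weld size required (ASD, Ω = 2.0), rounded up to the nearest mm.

E49XX → F_EXX = 490 MPa.
Total weld length L = 360 mm.
Required throat t_e = P × Ω / (0.6 F_EXX × L) = 390 × 2.0 / (0.6 × 490 × 360 × 10⁻³) = 7.37 mm.
Required leg w = t_e / 0.707 = 10.42 mm → use 11 mm.

w = 11 mm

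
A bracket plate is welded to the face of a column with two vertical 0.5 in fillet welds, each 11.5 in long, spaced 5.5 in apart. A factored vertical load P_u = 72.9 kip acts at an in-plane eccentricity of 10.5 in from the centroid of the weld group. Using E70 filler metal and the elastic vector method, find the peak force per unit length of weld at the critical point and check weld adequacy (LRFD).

E70XX → F_EXX = 70 ksi.
Total weld length L_w = 23 in. Treat welds as unit-width lines.
Polar moment about centroid: J = 2[d³/12 + d(b/2)²] = 2[11.5³/12 + 11.5×2.75²] = 427.4 in³.
Direct shear f_v = P/L_w = 72.9 / 23 = 3.17 kip/in (vertical).
Torsion M = P·e = 72.9 × 10.5 = 765.45 kip·in.
Critical point at (x, y) = (2.75, 5.75) from centroid. f_tx = M·y/J = 10.3 kip/in; f_ty = M·x/J = 4.925 kip/in.
Resultant f_max = √[f_tx² + (f_v + f_ty)²] = √[10.3² + (3.17 + 4.925)²] = 13.1 kip/in.
Capacity per unit length: φr_n = 0.75 × 0.6 × 70 × (0.707 × 0.5) = 11.14 kip/in.
13.1 > 11.14 → NOT adequate.

f_max ≈ 13.1 kip/in; NOT adequate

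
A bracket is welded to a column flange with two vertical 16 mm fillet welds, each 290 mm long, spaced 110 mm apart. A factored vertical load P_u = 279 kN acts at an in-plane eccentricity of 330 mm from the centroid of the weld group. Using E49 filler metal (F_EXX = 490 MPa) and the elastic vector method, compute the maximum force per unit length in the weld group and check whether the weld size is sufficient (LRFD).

f_max ≈ 2660 N/mm; NOT adequate

Total weld length L_w = 580 mm. Treat welds as unit-width lines.
Polar moment about centroid: J = 2[d³/12 + d(b/2)²] = 2[290³/12 + 290×55²] = 5819000 mm³.
Direct shear f_v = P/L_w = 279×10³ / 580 = 481 N/mm (vertical).
Torsion M = P·e = 279×10³ × 330 = 92070000 N·mm.
Critical point at (x, y) = (55, 145) from centroid. f_tx = M·y/J = 2294 N/mm; f_ty = M·x/J = 870.2 N/mm.
Resultant f_max = √[f_tx² + (f_v + f_ty)²] = √[2294² + (481 + 870.2)²] = 2662 N/mm.
Capacity per unit length: φr_n = 0.75 × 0.6 × 490 × (0.707 × 16) = 2494 N/mm.
2662 > 2494 → NOT adequate.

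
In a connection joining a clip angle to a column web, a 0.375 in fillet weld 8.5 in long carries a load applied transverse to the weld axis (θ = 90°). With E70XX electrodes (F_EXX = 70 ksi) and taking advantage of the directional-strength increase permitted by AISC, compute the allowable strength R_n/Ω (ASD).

R_n/Ω ≈ 71 kip

t_e = 0.707 × 0.375 = 0.2651 in; A_we = 0.2651 × 8.5 = 2.254 in².
Directional factor: 1.0 + 0.5 sin^1.5(90°) = 1.5.
F_nw = 0.6 × 70 × 1.5 = 63 ksi.
R_n/Ω = (63 × 2.254) / 2.0 = 70.99 kip.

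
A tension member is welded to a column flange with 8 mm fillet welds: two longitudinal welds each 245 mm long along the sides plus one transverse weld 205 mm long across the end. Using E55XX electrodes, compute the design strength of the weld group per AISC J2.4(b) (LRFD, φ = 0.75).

E55XX → F_EXX = 550 MPa.
t_e = 0.707 × 8 = 5.656 mm.
R_nwl = 0.6 × 550 × 5.656 × 490 × 10⁻³ = 914.6 kN (longitudinal, 2 welds).
R_nwt = 0.6 × 550 × 5.656 × 205 × 10⁻³ = 382.6 kN (transverse, base value).
(i) R_nwl + R_nwt = 1297 kN; (ii) 0.85 R_nwl + 1.5 R_nwt = 1351 kN.
R_n = max = 1351 kN [governs: (ii)]; φR_n = 1013 kN.

φR_n ≈ 1010 kN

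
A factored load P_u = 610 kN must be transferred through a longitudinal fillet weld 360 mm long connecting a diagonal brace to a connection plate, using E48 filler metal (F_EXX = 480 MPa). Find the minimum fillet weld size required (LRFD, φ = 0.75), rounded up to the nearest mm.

w = 12 mm

Total weld length L = 360 mm.
Required throat t_e = P_u / (φ × 0.6 F_EXX × L) = 610 / (0.75 × 0.6 × 480 × 360 × 10⁻³) = 7.845 mm.
Required leg w = t_e / 0.707 = 11.1 mm → use 12 mm.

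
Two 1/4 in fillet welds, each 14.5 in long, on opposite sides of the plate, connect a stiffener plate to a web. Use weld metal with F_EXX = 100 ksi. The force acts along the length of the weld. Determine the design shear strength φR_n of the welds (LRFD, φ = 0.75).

φR_n ≈ 231 kip

Effective throat t_e = 0.707 × 0.25 = 0.1767 in.
Total length L = 29 in; A_we = 0.1767 × 29 = 5.126 in².
F_nw = 0.6 F_EXX = 0.6 × 100 = 60 ksi.
φR_n = 0.75 × 60 × 5.126 = 230.7 kip.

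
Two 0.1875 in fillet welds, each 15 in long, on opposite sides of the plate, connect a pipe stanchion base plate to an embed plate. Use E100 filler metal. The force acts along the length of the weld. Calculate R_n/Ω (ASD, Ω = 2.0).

E100XX → F_EXX = 100 ksi.
Effective throat t_e = 0.707 × 0.1875 = 0.1326 in.
Total length L = 30 in; A_we = 0.1326 × 30 = 3.977 in².
F_nw = 0.6 F_EXX = 0.6 × 100 = 60 ksi.
R_n = 60 × 3.977 = 238.6 kips; R_n/Ω = 238.6/2.0 = 119.3 kips.

R_n/Ω ≈ 119 kips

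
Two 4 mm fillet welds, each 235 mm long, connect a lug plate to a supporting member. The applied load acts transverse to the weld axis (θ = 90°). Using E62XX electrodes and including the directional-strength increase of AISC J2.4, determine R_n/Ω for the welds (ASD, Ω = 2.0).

E62XX → F_EXX = 620 MPa.
t_e = 0.707 × 4 = 2.828 mm; A_we = 2.828 × 470 = 1329 mm².
Directional factor: 1.0 + 0.5 sin^1.5(90°) = 1.5.
F_nw = 0.6 × 620 × 1.5 = 558 MPa.
R_n/Ω = (558 × 1329) / 2.0 × 10⁻³ = 370.8 kN.

R_n/Ω ≈ 371 kN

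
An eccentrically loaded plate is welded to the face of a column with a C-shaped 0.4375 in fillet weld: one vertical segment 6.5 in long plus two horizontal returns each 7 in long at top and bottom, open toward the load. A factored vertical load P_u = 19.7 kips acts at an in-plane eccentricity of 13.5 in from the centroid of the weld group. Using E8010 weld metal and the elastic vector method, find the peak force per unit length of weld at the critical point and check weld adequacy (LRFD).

E80XX → F_EXX = 80 ksi.
Total weld length L_w = 20.5 in. Treat welds as unit-width lines.
Centroid: x̄ = 2×7×3.5 / 20.5 = 2.39 in from the vertical weld.
Polar moment about centroid: J = I_x + I_y = [6.5³/12 + 2×7×3.25²] + [6.5×2.39² + 2(7³/12 + 7×1.11²)] = 282.3 in³.
Direct shear f_v = P/L_w = 19.7 / 20.5 = 0.961 kip/in (vertical).
Torsion M = P·e = 19.7 × 13.5 = 265.95 kip·in.
Critical point at (x, y) = (4.61, 3.25) from centroid. f_tx = M·y/J = 3.062 kip/in; f_ty = M·x/J = 4.343 kip/in.
Resultant f_max = √[f_tx² + (f_v + f_ty)²] = √[3.062² + (0.961 + 4.343)²] = 6.124 kip/in.
Capacity per unit length: φr_n = 0.75 × 0.6 × 80 × (0.707 × 0.4375) = 11.14 kip/in.
6.124 ≤ 11.14 → adequate.

f_max ≈ 6.12 kip/in; adequate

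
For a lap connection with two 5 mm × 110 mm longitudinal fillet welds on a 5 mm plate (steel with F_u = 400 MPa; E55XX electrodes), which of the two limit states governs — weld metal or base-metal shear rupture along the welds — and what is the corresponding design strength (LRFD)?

φR_n ≈ 192 kN (weld metal governs)

E55XX → F_EXX = 550 MPa.
t_e = 0.707 × 5 = 3.535 mm; L = 220 mm.
Weld metal: φR_n = 0.75 × 0.6 × 550 × 3.535 × 220 × 10⁻³ = 192.5 kN.
Base metal (shear rupture): φR_n = 0.75 × 0.6 × 400 × 5 × 220 × 10⁻³ = 198 kN.
Governing: weld metal.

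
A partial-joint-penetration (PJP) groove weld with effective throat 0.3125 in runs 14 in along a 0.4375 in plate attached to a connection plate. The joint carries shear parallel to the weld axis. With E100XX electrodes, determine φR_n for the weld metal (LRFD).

φR_n ≈ 197 kips

E100XX → F_EXX = 100 ksi.
Effective throat (given) t_e = 0.3125 in.
A_we = 0.3125 × 14 = 4.375 in².
F_nw = 0.6 F_EXX = 60 ksi.
φR_n = 0.75 × 60 × 4.375 = 196.9 kips.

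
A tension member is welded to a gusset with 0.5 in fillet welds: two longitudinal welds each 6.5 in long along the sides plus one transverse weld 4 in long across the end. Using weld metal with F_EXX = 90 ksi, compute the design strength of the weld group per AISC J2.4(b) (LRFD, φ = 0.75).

φR_n ≈ 244 kip

t_e = 0.707 × 0.5 = 0.3535 in.
R_nwl = 0.6 × 90 × 0.3535 × 13 = 248.2 kip (longitudinal, 2 welds).
R_nwt = 0.6 × 90 × 0.3535 × 4 = 76.36 kip (transverse, base value).
(i) R_nwl + R_nwt = 324.5 kip; (ii) 0.85 R_nwl + 1.5 R_nwt = 325.5 kip.
R_n = max = 325.5 kip [governs: (ii)]; φR_n = 244.1 kip.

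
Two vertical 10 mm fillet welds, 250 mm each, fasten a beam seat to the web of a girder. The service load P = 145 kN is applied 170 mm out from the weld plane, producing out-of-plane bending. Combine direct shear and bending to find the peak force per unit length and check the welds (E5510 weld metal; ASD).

E55XX → F_EXX = 550 MPa.
L_w = 2 × 250 = 500 mm; section modulus (unit throat) S = 2 × L²/6 = 20830 mm².
Direct shear f_v = P/L_w = 145×10³/500 = 290 N/mm.
Moment M = P × e = 145×10³ × 170 = 24650000 N·mm; bending f_b = M/S = 1183 N/mm.
f_max = √(f_v² + f_b²) = √(290² + 1183²) = 1218 N/mm.
r_n/Ω = (1/2.0) × 0.6 × 550 × (0.707 × 10) = 1167 N/mm → NOT adequate.

f_max ≈ 1220 N/mm; NOT adequate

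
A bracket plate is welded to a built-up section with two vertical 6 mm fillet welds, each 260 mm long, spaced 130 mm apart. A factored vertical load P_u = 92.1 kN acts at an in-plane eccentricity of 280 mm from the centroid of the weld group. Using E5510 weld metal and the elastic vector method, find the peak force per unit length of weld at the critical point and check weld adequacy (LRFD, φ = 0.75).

f_max ≈ 826 N/mm; adequate

E55XX → F_EXX = 550 MPa.
Total weld length L_w = 520 mm. Treat welds as unit-width lines.
Polar moment about centroid: J = 2[d³/12 + d(b/2)²] = 2[260³/12 + 260×65²] = 5126000 mm³.
Direct shear f_v = P/L_w = 92.1×10³ / 520 = 177.1 N/mm (vertical).
Torsion M = P·e = 92.1×10³ × 280 = 25788000 N·mm.
Critical point at (x, y) = (65, 130) from centroid. f_tx = M·y/J = 654 N/mm; f_ty = M·x/J = 327 N/mm.
Resultant f_max = √[f_tx² + (f_v + f_ty)²] = √[654² + (177.1 + 327)²] = 825.7 N/mm.
Capacity per unit length: φr_n = 0.75 × 0.6 × 550 × (0.707 × 6) = 1050 N/mm.
825.7 ≤ 1050 → adequate.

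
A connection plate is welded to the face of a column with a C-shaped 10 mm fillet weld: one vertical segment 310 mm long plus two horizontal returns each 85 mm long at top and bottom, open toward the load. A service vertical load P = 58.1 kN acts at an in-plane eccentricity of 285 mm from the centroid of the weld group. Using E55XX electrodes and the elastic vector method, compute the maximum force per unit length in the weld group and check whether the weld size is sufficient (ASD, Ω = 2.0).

E55XX → F_EXX = 550 MPa.
Total weld length L_w = 480 mm. Treat welds as unit-width lines.
Centroid: x̄ = 2×85×42.5 / 480 = 15.05 mm from the vertical weld.
Polar moment about centroid: J = I_x + I_y = [310³/12 + 2×85×155²] + [310×15.05² + 2(85³/12 + 85×27.45²)] = 6867000 mm³.
Direct shear f_v = P/L_w = 58.1×10³ / 480 = 121 N/mm (vertical).
Torsion M = P·e = 58.1×10³ × 285 = 16558000 N·mm.
Critical point at (x, y) = (69.95, 155) from centroid. f_tx = M·y/J = 373.7 N/mm; f_ty = M·x/J = 168.7 N/mm.
Resultant f_max = √[f_tx² + (f_v + f_ty)²] = √[373.7² + (121 + 168.7)²] = 472.9 N/mm.
Capacity per unit length: r_n/Ω = (1/2.0) × 0.6 × 550 × (0.707 × 10) = 1167 N/mm.
472.9 ≤ 1167 → adequate.

f_max ≈ 473 N/mm; adequate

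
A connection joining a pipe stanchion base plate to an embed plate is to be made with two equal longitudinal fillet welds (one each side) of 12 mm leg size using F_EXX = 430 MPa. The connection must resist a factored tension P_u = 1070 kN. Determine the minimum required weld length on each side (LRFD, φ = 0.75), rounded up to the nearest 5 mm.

Throat t_e = 0.707 × 12 = 8.484 mm.
φr_n = 0.75 × 0.6 × 430 × 8.484 × 10⁻³ = 1.642 kN/mm.
L_req = P_u / φr_n = 1070 / 1.642 = 651.8 mm total.
Per side: 651.8 / 2 = 325.9 mm.
Round up → use L = 330 mm on each side.

L = 330 mm on each side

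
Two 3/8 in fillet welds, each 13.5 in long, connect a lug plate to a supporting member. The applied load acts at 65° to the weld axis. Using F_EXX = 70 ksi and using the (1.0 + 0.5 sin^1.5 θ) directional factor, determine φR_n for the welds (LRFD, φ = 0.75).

t_e = 0.707 × 0.375 = 0.2651 in; A_we = 0.2651 × 27 = 7.158 in².
Directional factor: 1.0 + 0.5 sin^1.5(65°) = 1.431.
F_nw = 0.6 × 70 × 1.431 = 60.12 ksi.
φR_n = 0.75 × 60.12 × 7.158 = 322.8 kips.

φR_n ≈ 323 kips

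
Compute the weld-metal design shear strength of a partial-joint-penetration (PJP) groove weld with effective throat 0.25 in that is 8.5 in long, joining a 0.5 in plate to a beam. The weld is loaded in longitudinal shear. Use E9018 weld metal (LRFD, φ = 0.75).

φR_n ≈ 86.1 kips

E90XX → F_EXX = 90 ksi.
Effective throat (given) t_e = 0.25 in.
A_we = 0.25 × 8.5 = 2.125 in².
F_nw = 0.6 F_EXX = 54 ksi.
φR_n = 0.75 × 54 × 2.125 = 86.06 kips.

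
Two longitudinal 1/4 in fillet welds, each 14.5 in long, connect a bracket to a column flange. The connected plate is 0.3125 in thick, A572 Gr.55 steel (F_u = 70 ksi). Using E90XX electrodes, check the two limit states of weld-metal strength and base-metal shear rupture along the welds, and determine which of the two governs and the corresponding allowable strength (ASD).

E90XX → F_EXX = 90 ksi.
t_e = 0.707 × 0.25 = 0.1767 in; L = 29 in.
Weld metal: R_n/Ω = (1/2.0) × 0.6 × 90 × 0.1767 × 29 = 138.4 kip.
Base metal (shear rupture): R_n/Ω = (1/2.0) × 0.6 × 70 × 0.3125 × 29 = 190.3 kip.
Governing: weld metal.

R_n/Ω ≈ 138 kip (weld metal governs)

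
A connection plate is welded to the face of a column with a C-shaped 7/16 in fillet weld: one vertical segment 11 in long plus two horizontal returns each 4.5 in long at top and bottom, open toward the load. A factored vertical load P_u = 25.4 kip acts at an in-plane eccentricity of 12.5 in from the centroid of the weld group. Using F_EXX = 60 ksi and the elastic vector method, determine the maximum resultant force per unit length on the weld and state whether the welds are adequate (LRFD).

Total weld length L_w = 20 in. Treat welds as unit-width lines.
Centroid: x̄ = 2×4.5×2.25 / 20 = 1.012 in from the vertical weld.
Polar moment about centroid: J = I_x + I_y = [11³/12 + 2×4.5×5.5²] + [11×1.012² + 2(4.5³/12 + 4.5×1.238²)] = 423.4 in³.
Direct shear f_v = P/L_w = 25.4 / 20 = 1.27 kip/in (vertical).
Torsion M = P·e = 25.4 × 12.5 = 317.5 kip·in.
Critical point at (x, y) = (3.487, 5.5) from centroid. f_tx = M·y/J = 4.124 kip/in; f_ty = M·x/J = 2.615 kip/in.
Resultant f_max = √[f_tx² + (f_v + f_ty)²] = √[4.124² + (1.27 + 2.615)²] = 5.666 kip/in.
Capacity per unit length: φr_n = 0.75 × 0.6 × 60 × (0.707 × 0.4375) = 8.351 kip/in.
5.666 ≤ 8.351 → adequate.

f_max ≈ 5.67 kip/in; adequate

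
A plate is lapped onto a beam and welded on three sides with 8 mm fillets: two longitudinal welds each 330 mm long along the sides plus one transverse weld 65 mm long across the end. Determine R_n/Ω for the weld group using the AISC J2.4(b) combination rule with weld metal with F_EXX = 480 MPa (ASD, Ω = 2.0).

R_n/Ω ≈ 590 kN

t_e = 0.707 × 8 = 5.656 mm.
R_nwl = 0.6 × 480 × 5.656 × 660 × 10⁻³ = 1075 kN (longitudinal, 2 welds).
R_nwt = 0.6 × 480 × 5.656 × 65 × 10⁻³ = 105.9 kN (transverse, base value).
(i) R_nwl + R_nwt = 1181 kN; (ii) 0.85 R_nwl + 1.5 R_nwt = 1073 kN.
R_n = max = 1181 kN [governs: (i)]; R_n/Ω = 590.5 kN.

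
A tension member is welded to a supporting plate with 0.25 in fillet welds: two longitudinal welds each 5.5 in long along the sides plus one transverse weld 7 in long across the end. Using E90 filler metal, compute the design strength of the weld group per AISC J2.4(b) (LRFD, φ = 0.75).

E90XX → F_EXX = 90 ksi.
t_e = 0.707 × 0.25 = 0.1767 in.
R_nwl = 0.6 × 90 × 0.1767 × 11 = 105 kip (longitudinal, 2 welds).
R_nwt = 0.6 × 90 × 0.1767 × 7 = 66.81 kip (transverse, base value).
(i) R_nwl + R_nwt = 171.8 kip; (ii) 0.85 R_nwl + 1.5 R_nwt = 189.5 kip.
R_n = max = 189.5 kip [governs: (ii)]; φR_n = 142.1 kip.

φR_n ≈ 142 kip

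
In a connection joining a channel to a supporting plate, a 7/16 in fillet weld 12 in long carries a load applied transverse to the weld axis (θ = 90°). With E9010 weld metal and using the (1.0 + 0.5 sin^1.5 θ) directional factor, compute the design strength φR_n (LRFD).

φR_n ≈ 225 kips

E90XX → F_EXX = 90 ksi.
t_e = 0.707 × 0.4375 = 0.3093 in; A_we = 0.3093 × 12 = 3.712 in².
Directional factor: 1.0 + 0.5 sin^1.5(90°) = 1.5.
F_nw = 0.6 × 90 × 1.5 = 81 ksi.
φR_n = 0.75 × 81 × 3.712 = 225.5 kips.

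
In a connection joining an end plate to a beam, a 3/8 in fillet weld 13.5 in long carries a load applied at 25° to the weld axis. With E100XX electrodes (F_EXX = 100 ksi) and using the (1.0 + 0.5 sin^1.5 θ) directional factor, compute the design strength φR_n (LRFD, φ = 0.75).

t_e = 0.707 × 0.375 = 0.2651 in; A_we = 0.2651 × 13.5 = 3.579 in².
Directional factor: 1.0 + 0.5 sin^1.5(25°) = 1.137.
F_nw = 0.6 × 100 × 1.137 = 68.24 ksi.
φR_n = 0.75 × 68.24 × 3.579 = 183.2 kips.

φR_n ≈ 183 kips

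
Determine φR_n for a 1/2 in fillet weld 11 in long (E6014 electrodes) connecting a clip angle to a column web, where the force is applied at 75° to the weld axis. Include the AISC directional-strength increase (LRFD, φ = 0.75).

E60XX → F_EXX = 60 ksi.
t_e = 0.707 × 0.5 = 0.3535 in; A_we = 0.3535 × 11 = 3.888 in².
Directional factor: 1.0 + 0.5 sin^1.5(75°) = 1.475.
F_nw = 0.6 × 60 × 1.475 = 53.09 ksi.
φR_n = 0.75 × 53.09 × 3.888 = 154.8 kips.

φR_n ≈ 155 kips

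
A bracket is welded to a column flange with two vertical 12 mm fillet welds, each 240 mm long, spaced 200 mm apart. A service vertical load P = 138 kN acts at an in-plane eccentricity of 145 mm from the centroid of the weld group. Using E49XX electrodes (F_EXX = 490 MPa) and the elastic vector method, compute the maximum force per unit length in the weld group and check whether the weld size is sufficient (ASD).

Total weld length L_w = 480 mm. Treat welds as unit-width lines.
Polar moment about centroid: J = 2[d³/12 + d(b/2)²] = 2[240³/12 + 240×100²] = 7104000 mm³.
Direct shear f_v = P/L_w = 138×10³ / 480 = 287.5 N/mm (vertical).
Torsion M = P·e = 138×10³ × 145 = 20010000 N·mm.
Critical point at (x, y) = (100, 120) from centroid. f_tx = M·y/J = 338 N/mm; f_ty = M·x/J = 281.7 N/mm.
Resultant f_max = √[f_tx² + (f_v + f_ty)²] = √[338² + (287.5 + 281.7)²] = 662 N/mm.
Capacity per unit length: r_n/Ω = (1/2.0) × 0.6 × 490 × (0.707 × 12) = 1247 N/mm.
662 ≤ 1247 → adequate.

f_max ≈ 662 N/mm; adequate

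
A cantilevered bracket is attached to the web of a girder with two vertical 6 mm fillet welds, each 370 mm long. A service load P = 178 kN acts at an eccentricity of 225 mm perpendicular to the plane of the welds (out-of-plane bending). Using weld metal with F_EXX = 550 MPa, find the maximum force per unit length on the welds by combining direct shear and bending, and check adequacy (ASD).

f_max ≈ 910 N/mm; NOT adequate

L_w = 2 × 370 = 740 mm; section modulus (unit throat) S = 2 × L²/6 = 45630 mm².
Direct shear f_v = P/L_w = 178×10³/740 = 240.5 N/mm.
Moment M = P × e = 178×10³ × 225 = 40050000 N·mm; bending f_b = M/S = 877.6 N/mm.
f_max = √(f_v² + f_b²) = √(240.5² + 877.6²) = 910 N/mm.
r_n/Ω = (1/2.0) × 0.6 × 550 × (0.707 × 6) = 699.9 N/mm → NOT adequate.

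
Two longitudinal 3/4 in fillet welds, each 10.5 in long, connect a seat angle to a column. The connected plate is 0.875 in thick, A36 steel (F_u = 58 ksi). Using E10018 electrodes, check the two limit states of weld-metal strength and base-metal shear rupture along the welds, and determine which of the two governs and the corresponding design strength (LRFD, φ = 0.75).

E100XX → F_EXX = 100 ksi.
t_e = 0.707 × 0.75 = 0.5302 in; L = 21 in.
Weld metal: φR_n = 0.75 × 0.6 × 100 × 0.5302 × 21 = 501.1 kips.
Base metal (shear rupture): φR_n = 0.75 × 0.6 × 58 × 0.875 × 21 = 479.6 kips.
Governing: base-metal shear rupture.

φR_n ≈ 480 kips (base-metal shear rupture governs)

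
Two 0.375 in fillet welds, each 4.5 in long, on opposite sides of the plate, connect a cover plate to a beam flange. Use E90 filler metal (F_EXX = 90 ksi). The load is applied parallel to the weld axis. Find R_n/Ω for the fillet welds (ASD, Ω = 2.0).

R_n/Ω ≈ 64.4 kip

Effective throat t_e = 0.707 × 0.375 = 0.2651 in.
Total length L = 9 in; A_we = 0.2651 × 9 = 2.386 in².
F_nw = 0.6 F_EXX = 0.6 × 90 = 54 ksi.
R_n = 54 × 2.386 = 128.9 kip; R_n/Ω = 128.9/2.0 = 64.43 kip.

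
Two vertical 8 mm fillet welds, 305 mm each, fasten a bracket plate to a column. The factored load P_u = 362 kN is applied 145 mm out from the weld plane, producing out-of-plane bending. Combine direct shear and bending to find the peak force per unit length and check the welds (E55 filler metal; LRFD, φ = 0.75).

f_max ≈ 1790 N/mm; NOT adequate

E55XX → F_EXX = 550 MPa.
L_w = 2 × 305 = 610 mm; section modulus (unit throat) S = 2 × L²/6 = 31010 mm².
Direct shear f_v = P/L_w = 362×10³/610 = 593.4 N/mm.
Moment M = P × e = 362×10³ × 145 = 52490000 N·mm; bending f_b = M/S = 1693 N/mm.
f_max = √(f_v² + f_b²) = √(593.4² + 1693²) = 1794 N/mm.
φr_n = 0.75 × 0.6 × 550 × (0.707 × 8) = 1400 N/mm → NOT adequate.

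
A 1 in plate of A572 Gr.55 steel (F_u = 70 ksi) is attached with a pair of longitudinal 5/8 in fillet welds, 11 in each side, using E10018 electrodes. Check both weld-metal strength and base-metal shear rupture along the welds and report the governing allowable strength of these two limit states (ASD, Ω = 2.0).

R_n/Ω ≈ 292 kips (weld metal governs)

E100XX → F_EXX = 100 ksi.
t_e = 0.707 × 0.625 = 0.4419 in; L = 22 in.
Weld metal: R_n/Ω = (1/2.0) × 0.6 × 100 × 0.4419 × 22 = 291.6 kips.
Base metal (shear rupture): R_n/Ω = (1/2.0) × 0.6 × 70 × 1 × 22 = 462 kips.
Governing: weld metal.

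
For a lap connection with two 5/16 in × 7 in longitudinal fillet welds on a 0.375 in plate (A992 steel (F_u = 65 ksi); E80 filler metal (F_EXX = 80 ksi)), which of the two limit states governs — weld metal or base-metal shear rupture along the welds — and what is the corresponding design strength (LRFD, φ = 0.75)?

φR_n ≈ 111 kip (weld metal governs)

t_e = 0.707 × 0.3125 = 0.2209 in; L = 14 in.
Weld metal: φR_n = 0.75 × 0.6 × 80 × 0.2209 × 14 = 111.4 kip.
Base metal (shear rupture): φR_n = 0.75 × 0.6 × 65 × 0.375 × 14 = 153.6 kip.
Governing: weld metal.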